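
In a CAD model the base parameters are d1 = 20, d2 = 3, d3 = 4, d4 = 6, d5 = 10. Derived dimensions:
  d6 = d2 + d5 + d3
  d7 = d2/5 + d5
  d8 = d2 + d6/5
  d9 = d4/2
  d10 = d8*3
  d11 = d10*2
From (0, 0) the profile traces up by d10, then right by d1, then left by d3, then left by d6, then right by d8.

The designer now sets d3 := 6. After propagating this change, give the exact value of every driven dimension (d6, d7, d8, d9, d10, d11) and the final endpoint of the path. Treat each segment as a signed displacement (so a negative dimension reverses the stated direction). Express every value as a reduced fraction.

Apply edit: d3 := 6
  d6 = d2 + d5 + d3 = 19
  d7 = d2/5 + d5 = 53/5
  d8 = d2 + d6/5 = 34/5
  d9 = d4/2 = 3
  d10 = d8*3 = 102/5
  d11 = d10*2 = 204/5
Walk from origin (0, 0):
  seg 1: up by d10 = 102/5 → (0, 102/5)
  seg 2: right by d1 = 20 → (20, 102/5)
  seg 3: left by d3 = 6 → (14, 102/5)
  seg 4: left by d6 = 19 → (-5, 102/5)
  seg 5: right by d8 = 34/5 → (9/5, 102/5)

d6 = 19
d7 = 53/5
d8 = 34/5
d9 = 3
d10 = 102/5
d11 = 204/5
endpoint = (9/5, 102/5)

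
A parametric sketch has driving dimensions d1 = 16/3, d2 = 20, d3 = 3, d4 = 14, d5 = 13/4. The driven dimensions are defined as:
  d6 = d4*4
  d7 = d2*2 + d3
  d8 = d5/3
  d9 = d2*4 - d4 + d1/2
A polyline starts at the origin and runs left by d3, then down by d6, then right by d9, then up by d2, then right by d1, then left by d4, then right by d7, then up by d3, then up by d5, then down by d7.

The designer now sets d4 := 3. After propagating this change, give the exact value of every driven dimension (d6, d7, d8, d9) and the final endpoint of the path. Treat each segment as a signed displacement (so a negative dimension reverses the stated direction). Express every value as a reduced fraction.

d6 = 12
d7 = 43
d8 = 13/12
d9 = 239/3
endpoint = (122, -115/4)

Apply edit: d4 := 3
  d6 = d4*4 = 12
  d7 = d2*2 + d3 = 43
  d8 = d5/3 = 13/12
  d9 = d2*4 - d4 + d1/2 = 239/3
Walk from origin (0, 0):
  seg 1: left by d3 = 3 → (-3, 0)
  seg 2: down by d6 = 12 → (-3, -12)
  seg 3: right by d9 = 239/3 → (230/3, -12)
  seg 4: up by d2 = 20 → (230/3, 8)
  seg 5: right by d1 = 16/3 → (82, 8)
  seg 6: left by d4 = 3 → (79, 8)
  seg 7: right by d7 = 43 → (122, 8)
  seg 8: up by d3 = 3 → (122, 11)
  seg 9: up by d5 = 13/4 → (122, 57/4)
  seg 10: down by d7 = 43 → (122, -115/4)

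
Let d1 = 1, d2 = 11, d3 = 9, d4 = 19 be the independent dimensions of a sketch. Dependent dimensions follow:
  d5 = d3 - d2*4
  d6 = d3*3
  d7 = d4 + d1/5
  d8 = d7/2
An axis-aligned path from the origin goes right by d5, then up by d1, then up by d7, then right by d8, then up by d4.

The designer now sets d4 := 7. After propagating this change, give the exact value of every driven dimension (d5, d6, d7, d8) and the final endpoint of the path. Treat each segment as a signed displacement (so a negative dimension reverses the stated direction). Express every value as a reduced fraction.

Apply edit: d4 := 7
  d5 = d3 - d2*4 = -35
  d6 = d3*3 = 27
  d7 = d4 + d1/5 = 36/5
  d8 = d7/2 = 18/5
Walk from origin (0, 0):
  seg 1: right by d5 = -35 → (-35, 0)
  seg 2: up by d1 = 1 → (-35, 1)
  seg 3: up by d7 = 36/5 → (-35, 41/5)
  seg 4: right by d8 = 18/5 → (-157/5, 41/5)
  seg 5: up by d4 = 7 → (-157/5, 76/5)

d5 = -35
d6 = 27
d7 = 36/5
d8 = 18/5
endpoint = (-157/5, 76/5)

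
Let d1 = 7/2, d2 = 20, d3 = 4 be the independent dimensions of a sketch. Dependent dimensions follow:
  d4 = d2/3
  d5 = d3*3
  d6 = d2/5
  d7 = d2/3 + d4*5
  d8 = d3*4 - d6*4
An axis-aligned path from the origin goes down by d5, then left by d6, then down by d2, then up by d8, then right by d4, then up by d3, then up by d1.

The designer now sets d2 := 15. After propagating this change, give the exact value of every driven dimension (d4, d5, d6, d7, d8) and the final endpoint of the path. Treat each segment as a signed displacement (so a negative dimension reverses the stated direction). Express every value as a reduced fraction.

d4 = 5
d5 = 12
d6 = 3
d7 = 30
d8 = 4
endpoint = (2, -31/2)

Apply edit: d2 := 15
  d4 = d2/3 = 5
  d5 = d3*3 = 12
  d6 = d2/5 = 3
  d7 = d2/3 + d4*5 = 30
  d8 = d3*4 - d6*4 = 4
Walk from origin (0, 0):
  seg 1: down by d5 = 12 → (0, -12)
  seg 2: left by d6 = 3 → (-3, -12)
  seg 3: down by d2 = 15 → (-3, -27)
  seg 4: up by d8 = 4 → (-3, -23)
  seg 5: right by d4 = 5 → (2, -23)
  seg 6: up by d3 = 4 → (2, -19)
  seg 7: up by d1 = 7/2 → (2, -31/2)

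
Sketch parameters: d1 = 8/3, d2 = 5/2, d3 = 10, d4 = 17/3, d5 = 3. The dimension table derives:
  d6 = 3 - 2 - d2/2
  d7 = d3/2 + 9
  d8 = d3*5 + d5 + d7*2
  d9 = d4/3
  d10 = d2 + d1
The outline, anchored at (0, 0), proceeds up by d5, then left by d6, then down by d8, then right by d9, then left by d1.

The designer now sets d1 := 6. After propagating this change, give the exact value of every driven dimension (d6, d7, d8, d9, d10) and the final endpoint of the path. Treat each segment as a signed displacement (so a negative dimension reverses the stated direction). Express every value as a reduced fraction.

d6 = -1/4
d7 = 14
d8 = 81
d9 = 17/9
d10 = 17/2
endpoint = (-139/36, -78)

Apply edit: d1 := 6
  d6 = 3 - 2 - d2/2 = -1/4
  d7 = d3/2 + 9 = 14
  d8 = d3*5 + d5 + d7*2 = 81
  d9 = d4/3 = 17/9
  d10 = d2 + d1 = 17/2
Walk from origin (0, 0):
  seg 1: up by d5 = 3 → (0, 3)
  seg 2: left by d6 = -1/4 → (1/4, 3)
  seg 3: down by d8 = 81 → (1/4, -78)
  seg 4: right by d9 = 17/9 → (77/36, -78)
  seg 5: left by d1 = 6 → (-139/36, -78)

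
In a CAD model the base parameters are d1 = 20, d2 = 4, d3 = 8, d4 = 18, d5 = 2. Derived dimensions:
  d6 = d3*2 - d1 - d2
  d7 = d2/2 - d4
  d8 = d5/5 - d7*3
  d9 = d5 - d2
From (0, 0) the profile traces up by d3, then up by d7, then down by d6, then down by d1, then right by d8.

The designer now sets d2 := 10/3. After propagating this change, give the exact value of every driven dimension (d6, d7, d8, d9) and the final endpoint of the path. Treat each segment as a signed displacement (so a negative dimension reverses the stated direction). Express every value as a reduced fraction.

Apply edit: d2 := 10/3
  d6 = d3*2 - d1 - d2 = -22/3
  d7 = d2/2 - d4 = -49/3
  d8 = d5/5 - d7*3 = 247/5
  d9 = d5 - d2 = -4/3
Walk from origin (0, 0):
  seg 1: up by d3 = 8 → (0, 8)
  seg 2: up by d7 = -49/3 → (0, -25/3)
  seg 3: down by d6 = -22/3 → (0, -1)
  seg 4: down by d1 = 20 → (0, -21)
  seg 5: right by d8 = 247/5 → (247/5, -21)

d6 = -22/3
d7 = -49/3
d8 = 247/5
d9 = -4/3
endpoint = (247/5, -21)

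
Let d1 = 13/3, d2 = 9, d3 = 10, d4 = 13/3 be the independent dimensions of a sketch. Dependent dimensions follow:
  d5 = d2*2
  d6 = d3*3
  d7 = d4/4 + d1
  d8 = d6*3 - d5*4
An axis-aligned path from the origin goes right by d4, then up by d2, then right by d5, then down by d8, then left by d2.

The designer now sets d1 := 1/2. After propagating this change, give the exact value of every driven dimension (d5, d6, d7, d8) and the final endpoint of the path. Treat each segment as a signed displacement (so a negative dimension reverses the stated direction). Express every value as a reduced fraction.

d5 = 18
d6 = 30
d7 = 19/12
d8 = 18
endpoint = (40/3, -9)

Apply edit: d1 := 1/2
  d5 = d2*2 = 18
  d6 = d3*3 = 30
  d7 = d4/4 + d1 = 19/12
  d8 = d6*3 - d5*4 = 18
Walk from origin (0, 0):
  seg 1: right by d4 = 13/3 → (13/3, 0)
  seg 2: up by d2 = 9 → (13/3, 9)
  seg 3: right by d5 = 18 → (67/3, 9)
  seg 4: down by d8 = 18 → (67/3, -9)
  seg 5: left by d2 = 9 → (40/3, -9)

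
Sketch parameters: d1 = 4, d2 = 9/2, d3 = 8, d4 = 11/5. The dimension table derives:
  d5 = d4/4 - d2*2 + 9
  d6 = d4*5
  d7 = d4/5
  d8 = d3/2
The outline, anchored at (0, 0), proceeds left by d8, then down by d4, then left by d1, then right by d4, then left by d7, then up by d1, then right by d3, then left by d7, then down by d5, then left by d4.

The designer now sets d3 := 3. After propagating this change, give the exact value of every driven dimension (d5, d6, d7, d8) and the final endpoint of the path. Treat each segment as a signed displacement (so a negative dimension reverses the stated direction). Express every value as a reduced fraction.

d5 = 11/20
d6 = 11
d7 = 11/25
d8 = 3/2
endpoint = (-169/50, 5/4)

Apply edit: d3 := 3
  d5 = d4/4 - d2*2 + 9 = 11/20
  d6 = d4*5 = 11
  d7 = d4/5 = 11/25
  d8 = d3/2 = 3/2
Walk from origin (0, 0):
  seg 1: left by d8 = 3/2 → (-3/2, 0)
  seg 2: down by d4 = 11/5 → (-3/2, -11/5)
  seg 3: left by d1 = 4 → (-11/2, -11/5)
  seg 4: right by d4 = 11/5 → (-33/10, -11/5)
  seg 5: left by d7 = 11/25 → (-187/50, -11/5)
  seg 6: up by d1 = 4 → (-187/50, 9/5)
  seg 7: right by d3 = 3 → (-37/50, 9/5)
  seg 8: left by d7 = 11/25 → (-59/50, 9/5)
  seg 9: down by d5 = 11/20 → (-59/50, 5/4)
  seg 10: left by d4 = 11/5 → (-169/50, 5/4)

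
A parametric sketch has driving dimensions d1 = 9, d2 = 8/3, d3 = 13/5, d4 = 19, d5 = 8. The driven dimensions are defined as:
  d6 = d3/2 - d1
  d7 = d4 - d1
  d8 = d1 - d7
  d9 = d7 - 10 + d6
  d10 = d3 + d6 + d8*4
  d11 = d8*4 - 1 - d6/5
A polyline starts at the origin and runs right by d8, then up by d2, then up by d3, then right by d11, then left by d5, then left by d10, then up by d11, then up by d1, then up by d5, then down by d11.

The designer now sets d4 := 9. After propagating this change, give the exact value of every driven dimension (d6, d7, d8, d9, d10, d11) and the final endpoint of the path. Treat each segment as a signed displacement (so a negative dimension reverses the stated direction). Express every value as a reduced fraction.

Apply edit: d4 := 9
  d6 = d3/2 - d1 = -77/10
  d7 = d4 - d1 = 0
  d8 = d1 - d7 = 9
  d9 = d7 - 10 + d6 = -177/10
  d10 = d3 + d6 + d8*4 = 309/10
  d11 = d8*4 - 1 - d6/5 = 1827/50
Walk from origin (0, 0):
  seg 1: right by d8 = 9 → (9, 0)
  seg 2: up by d2 = 8/3 → (9, 8/3)
  seg 3: up by d3 = 13/5 → (9, 79/15)
  seg 4: right by d11 = 1827/50 → (2277/50, 79/15)
  seg 5: left by d5 = 8 → (1877/50, 79/15)
  seg 6: left by d10 = 309/10 → (166/25, 79/15)
  seg 7: up by d11 = 1827/50 → (166/25, 6271/150)
  seg 8: up by d1 = 9 → (166/25, 7621/150)
  seg 9: up by d5 = 8 → (166/25, 8821/150)
  seg 10: down by d11 = 1827/50 → (166/25, 334/15)

d6 = -77/10
d7 = 0
d8 = 9
d9 = -177/10
d10 = 309/10
d11 = 1827/50
endpoint = (166/25, 334/15)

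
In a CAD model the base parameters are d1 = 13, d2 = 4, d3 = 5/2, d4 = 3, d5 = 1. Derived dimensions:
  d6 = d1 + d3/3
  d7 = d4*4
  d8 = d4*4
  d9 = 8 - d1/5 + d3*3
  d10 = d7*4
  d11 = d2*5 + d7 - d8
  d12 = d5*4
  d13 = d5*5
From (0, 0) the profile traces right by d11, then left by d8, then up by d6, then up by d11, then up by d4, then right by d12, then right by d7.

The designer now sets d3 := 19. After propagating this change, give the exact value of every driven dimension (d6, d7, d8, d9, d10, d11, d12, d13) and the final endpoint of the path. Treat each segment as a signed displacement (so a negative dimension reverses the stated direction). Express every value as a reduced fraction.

d6 = 58/3
d7 = 12
d8 = 12
d9 = 312/5
d10 = 48
d11 = 20
d12 = 4
d13 = 5
endpoint = (24, 127/3)

Apply edit: d3 := 19
  d6 = d1 + d3/3 = 58/3
  d7 = d4*4 = 12
  d8 = d4*4 = 12
  d9 = 8 - d1/5 + d3*3 = 312/5
  d10 = d7*4 = 48
  d11 = d2*5 + d7 - d8 = 20
  d12 = d5*4 = 4
  d13 = d5*5 = 5
Walk from origin (0, 0):
  seg 1: right by d11 = 20 → (20, 0)
  seg 2: left by d8 = 12 → (8, 0)
  seg 3: up by d6 = 58/3 → (8, 58/3)
  seg 4: up by d11 = 20 → (8, 118/3)
  seg 5: up by d4 = 3 → (8, 127/3)
  seg 6: right by d12 = 4 → (12, 127/3)
  seg 7: right by d7 = 12 → (24, 127/3)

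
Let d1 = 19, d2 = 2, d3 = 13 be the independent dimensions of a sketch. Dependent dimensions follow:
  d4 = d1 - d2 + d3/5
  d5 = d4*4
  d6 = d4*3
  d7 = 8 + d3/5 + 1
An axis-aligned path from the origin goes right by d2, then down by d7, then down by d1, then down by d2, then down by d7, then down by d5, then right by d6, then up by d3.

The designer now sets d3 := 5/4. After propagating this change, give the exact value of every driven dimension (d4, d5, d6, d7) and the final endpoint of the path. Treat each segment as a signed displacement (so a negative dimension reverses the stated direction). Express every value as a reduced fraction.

d4 = 69/4
d5 = 69
d6 = 207/4
d7 = 37/4
endpoint = (215/4, -429/4)

Apply edit: d3 := 5/4
  d4 = d1 - d2 + d3/5 = 69/4
  d5 = d4*4 = 69
  d6 = d4*3 = 207/4
  d7 = 8 + d3/5 + 1 = 37/4
Walk from origin (0, 0):
  seg 1: right by d2 = 2 → (2, 0)
  seg 2: down by d7 = 37/4 → (2, -37/4)
  seg 3: down by d1 = 19 → (2, -113/4)
  seg 4: down by d2 = 2 → (2, -121/4)
  seg 5: down by d7 = 37/4 → (2, -79/2)
  seg 6: down by d5 = 69 → (2, -217/2)
  seg 7: right by d6 = 207/4 → (215/4, -217/2)
  seg 8: up by d3 = 5/4 → (215/4, -429/4)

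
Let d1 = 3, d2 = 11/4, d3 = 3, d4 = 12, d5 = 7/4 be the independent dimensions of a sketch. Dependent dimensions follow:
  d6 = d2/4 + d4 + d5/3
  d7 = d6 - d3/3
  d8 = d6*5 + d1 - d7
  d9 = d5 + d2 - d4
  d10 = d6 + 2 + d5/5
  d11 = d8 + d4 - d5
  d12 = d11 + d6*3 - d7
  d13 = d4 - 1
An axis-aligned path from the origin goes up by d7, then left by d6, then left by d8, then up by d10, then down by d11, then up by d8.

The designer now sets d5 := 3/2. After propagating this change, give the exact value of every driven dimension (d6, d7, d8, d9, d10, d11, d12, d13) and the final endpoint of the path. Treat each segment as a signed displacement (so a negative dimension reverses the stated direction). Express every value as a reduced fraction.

d6 = 211/16
d7 = 195/16
d8 = 227/4
d9 = -31/4
d10 = 1239/80
d11 = 269/4
d12 = 757/8
d13 = 11
endpoint = (-1119/16, 687/40)

Apply edit: d5 := 3/2
  d6 = d2/4 + d4 + d5/3 = 211/16
  d7 = d6 - d3/3 = 195/16
  d8 = d6*5 + d1 - d7 = 227/4
  d9 = d5 + d2 - d4 = -31/4
  d10 = d6 + 2 + d5/5 = 1239/80
  d11 = d8 + d4 - d5 = 269/4
  d12 = d11 + d6*3 - d7 = 757/8
  d13 = d4 - 1 = 11
Walk from origin (0, 0):
  seg 1: up by d7 = 195/16 → (0, 195/16)
  seg 2: left by d6 = 211/16 → (-211/16, 195/16)
  seg 3: left by d8 = 227/4 → (-1119/16, 195/16)
  seg 4: up by d10 = 1239/80 → (-1119/16, 1107/40)
  seg 5: down by d11 = 269/4 → (-1119/16, -1583/40)
  seg 6: up by d8 = 227/4 → (-1119/16, 687/40)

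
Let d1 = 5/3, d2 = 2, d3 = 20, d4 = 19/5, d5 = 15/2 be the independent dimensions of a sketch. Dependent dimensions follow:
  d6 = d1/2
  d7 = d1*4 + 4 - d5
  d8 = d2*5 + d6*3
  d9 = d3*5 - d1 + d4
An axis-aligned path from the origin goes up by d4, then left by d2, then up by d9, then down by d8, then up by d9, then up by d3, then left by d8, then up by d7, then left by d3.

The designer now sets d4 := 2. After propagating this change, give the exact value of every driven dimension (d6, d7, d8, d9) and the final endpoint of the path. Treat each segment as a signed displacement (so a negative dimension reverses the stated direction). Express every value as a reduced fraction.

Apply edit: d4 := 2
  d6 = d1/2 = 5/6
  d7 = d1*4 + 4 - d5 = 19/6
  d8 = d2*5 + d6*3 = 25/2
  d9 = d3*5 - d1 + d4 = 301/3
Walk from origin (0, 0):
  seg 1: up by d4 = 2 → (0, 2)
  seg 2: left by d2 = 2 → (-2, 2)
  seg 3: up by d9 = 301/3 → (-2, 307/3)
  seg 4: down by d8 = 25/2 → (-2, 539/6)
  seg 5: up by d9 = 301/3 → (-2, 1141/6)
  seg 6: up by d3 = 20 → (-2, 1261/6)
  seg 7: left by d8 = 25/2 → (-29/2, 1261/6)
  seg 8: up by d7 = 19/6 → (-29/2, 640/3)
  seg 9: left by d3 = 20 → (-69/2, 640/3)

d6 = 5/6
d7 = 19/6
d8 = 25/2
d9 = 301/3
endpoint = (-69/2, 640/3)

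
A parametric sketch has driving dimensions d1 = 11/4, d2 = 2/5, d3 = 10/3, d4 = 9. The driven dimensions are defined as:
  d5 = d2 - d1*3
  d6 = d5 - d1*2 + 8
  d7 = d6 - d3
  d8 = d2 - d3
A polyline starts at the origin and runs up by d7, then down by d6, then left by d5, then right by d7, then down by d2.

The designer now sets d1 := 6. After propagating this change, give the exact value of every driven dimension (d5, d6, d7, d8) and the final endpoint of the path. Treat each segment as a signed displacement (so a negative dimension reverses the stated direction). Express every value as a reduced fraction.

d5 = -88/5
d6 = -108/5
d7 = -374/15
d8 = -44/15
endpoint = (-22/3, -56/15)

Apply edit: d1 := 6
  d5 = d2 - d1*3 = -88/5
  d6 = d5 - d1*2 + 8 = -108/5
  d7 = d6 - d3 = -374/15
  d8 = d2 - d3 = -44/15
Walk from origin (0, 0):
  seg 1: up by d7 = -374/15 → (0, -374/15)
  seg 2: down by d6 = -108/5 → (0, -10/3)
  seg 3: left by d5 = -88/5 → (88/5, -10/3)
  seg 4: right by d7 = -374/15 → (-22/3, -10/3)
  seg 5: down by d2 = 2/5 → (-22/3, -56/15)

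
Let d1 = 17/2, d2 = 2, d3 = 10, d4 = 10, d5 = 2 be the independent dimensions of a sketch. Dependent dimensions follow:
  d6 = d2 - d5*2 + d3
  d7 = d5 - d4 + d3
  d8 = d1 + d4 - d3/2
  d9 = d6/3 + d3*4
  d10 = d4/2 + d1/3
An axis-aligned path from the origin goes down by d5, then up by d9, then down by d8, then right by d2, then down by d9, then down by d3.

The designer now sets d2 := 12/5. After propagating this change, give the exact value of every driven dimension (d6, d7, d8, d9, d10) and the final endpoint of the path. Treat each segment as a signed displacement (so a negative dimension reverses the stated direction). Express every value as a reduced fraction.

d6 = 42/5
d7 = 2
d8 = 27/2
d9 = 214/5
d10 = 47/6
endpoint = (12/5, -51/2)

Apply edit: d2 := 12/5
  d6 = d2 - d5*2 + d3 = 42/5
  d7 = d5 - d4 + d3 = 2
  d8 = d1 + d4 - d3/2 = 27/2
  d9 = d6/3 + d3*4 = 214/5
  d10 = d4/2 + d1/3 = 47/6
Walk from origin (0, 0):
  seg 1: down by d5 = 2 → (0, -2)
  seg 2: up by d9 = 214/5 → (0, 204/5)
  seg 3: down by d8 = 27/2 → (0, 273/10)
  seg 4: right by d2 = 12/5 → (12/5, 273/10)
  seg 5: down by d9 = 214/5 → (12/5, -31/2)
  seg 6: down by d3 = 10 → (12/5, -51/2)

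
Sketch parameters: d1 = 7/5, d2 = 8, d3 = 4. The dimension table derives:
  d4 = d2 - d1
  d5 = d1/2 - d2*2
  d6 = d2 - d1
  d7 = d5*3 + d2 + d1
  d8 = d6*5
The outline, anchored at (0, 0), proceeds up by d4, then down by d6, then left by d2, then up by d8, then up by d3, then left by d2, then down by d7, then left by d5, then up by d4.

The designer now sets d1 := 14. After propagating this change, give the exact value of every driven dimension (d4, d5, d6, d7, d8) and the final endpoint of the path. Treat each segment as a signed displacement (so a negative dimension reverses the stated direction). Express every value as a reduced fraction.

Apply edit: d1 := 14
  d4 = d2 - d1 = -6
  d5 = d1/2 - d2*2 = -9
  d6 = d2 - d1 = -6
  d7 = d5*3 + d2 + d1 = -5
  d8 = d6*5 = -30
Walk from origin (0, 0):
  seg 1: up by d4 = -6 → (0, -6)
  seg 2: down by d6 = -6 → (0, 0)
  seg 3: left by d2 = 8 → (-8, 0)
  seg 4: up by d8 = -30 → (-8, -30)
  seg 5: up by d3 = 4 → (-8, -26)
  seg 6: left by d2 = 8 → (-16, -26)
  seg 7: down by d7 = -5 → (-16, -21)
  seg 8: left by d5 = -9 → (-7, -21)
  seg 9: up by d4 = -6 → (-7, -27)

d4 = -6
d5 = -9
d6 = -6
d7 = -5
d8 = -30
endpoint = (-7, -27)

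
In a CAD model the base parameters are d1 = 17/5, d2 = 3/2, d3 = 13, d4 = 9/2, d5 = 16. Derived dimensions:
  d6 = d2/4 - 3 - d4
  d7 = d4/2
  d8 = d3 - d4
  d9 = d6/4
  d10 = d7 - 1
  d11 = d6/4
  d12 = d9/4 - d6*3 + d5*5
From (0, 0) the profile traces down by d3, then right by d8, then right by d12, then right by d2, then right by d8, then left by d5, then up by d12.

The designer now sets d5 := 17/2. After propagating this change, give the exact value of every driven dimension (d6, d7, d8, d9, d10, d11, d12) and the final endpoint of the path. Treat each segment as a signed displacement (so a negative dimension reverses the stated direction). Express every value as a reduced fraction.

Apply edit: d5 := 17/2
  d6 = d2/4 - 3 - d4 = -57/8
  d7 = d4/2 = 9/4
  d8 = d3 - d4 = 17/2
  d9 = d6/4 = -57/32
  d10 = d7 - 1 = 5/4
  d11 = d6/4 = -57/32
  d12 = d9/4 - d6*3 + d5*5 = 8119/128
Walk from origin (0, 0):
  seg 1: down by d3 = 13 → (0, -13)
  seg 2: right by d8 = 17/2 → (17/2, -13)
  seg 3: right by d12 = 8119/128 → (9207/128, -13)
  seg 4: right by d2 = 3/2 → (9399/128, -13)
  seg 5: right by d8 = 17/2 → (10487/128, -13)
  seg 6: left by d5 = 17/2 → (9399/128, -13)
  seg 7: up by d12 = 8119/128 → (9399/128, 6455/128)

d6 = -57/8
d7 = 9/4
d8 = 17/2
d9 = -57/32
d10 = 5/4
d11 = -57/32
d12 = 8119/128
endpoint = (9399/128, 6455/128)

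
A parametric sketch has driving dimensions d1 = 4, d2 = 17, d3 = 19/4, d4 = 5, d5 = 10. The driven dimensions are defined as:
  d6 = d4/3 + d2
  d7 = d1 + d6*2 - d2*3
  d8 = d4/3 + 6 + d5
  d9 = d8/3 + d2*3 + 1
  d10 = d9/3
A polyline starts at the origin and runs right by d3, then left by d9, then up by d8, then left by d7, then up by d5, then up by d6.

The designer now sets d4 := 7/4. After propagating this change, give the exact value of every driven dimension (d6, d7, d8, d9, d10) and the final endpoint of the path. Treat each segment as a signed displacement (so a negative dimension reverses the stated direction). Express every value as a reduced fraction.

d6 = 211/12
d7 = -71/6
d8 = 199/12
d9 = 2071/36
d10 = 2071/108
endpoint = (-737/18, 265/6)

Apply edit: d4 := 7/4
  d6 = d4/3 + d2 = 211/12
  d7 = d1 + d6*2 - d2*3 = -71/6
  d8 = d4/3 + 6 + d5 = 199/12
  d9 = d8/3 + d2*3 + 1 = 2071/36
  d10 = d9/3 = 2071/108
Walk from origin (0, 0):
  seg 1: right by d3 = 19/4 → (19/4, 0)
  seg 2: left by d9 = 2071/36 → (-475/9, 0)
  seg 3: up by d8 = 199/12 → (-475/9, 199/12)
  seg 4: left by d7 = -71/6 → (-737/18, 199/12)
  seg 5: up by d5 = 10 → (-737/18, 319/12)
  seg 6: up by d6 = 211/12 → (-737/18, 265/6)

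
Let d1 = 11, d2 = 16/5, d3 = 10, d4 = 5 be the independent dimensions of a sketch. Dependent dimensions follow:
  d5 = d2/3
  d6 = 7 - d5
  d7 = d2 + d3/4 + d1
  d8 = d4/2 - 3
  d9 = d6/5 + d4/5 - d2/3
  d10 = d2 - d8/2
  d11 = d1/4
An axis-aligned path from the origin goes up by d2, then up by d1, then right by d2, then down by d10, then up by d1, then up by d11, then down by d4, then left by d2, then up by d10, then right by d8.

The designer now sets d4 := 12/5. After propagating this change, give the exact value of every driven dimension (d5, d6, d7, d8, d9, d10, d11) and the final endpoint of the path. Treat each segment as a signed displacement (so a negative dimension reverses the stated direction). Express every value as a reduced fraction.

d5 = 16/15
d6 = 89/15
d7 = 167/10
d8 = -9/5
d9 = 3/5
d10 = 41/10
d11 = 11/4
endpoint = (-9/5, 511/20)

Apply edit: d4 := 12/5
  d5 = d2/3 = 16/15
  d6 = 7 - d5 = 89/15
  d7 = d2 + d3/4 + d1 = 167/10
  d8 = d4/2 - 3 = -9/5
  d9 = d6/5 + d4/5 - d2/3 = 3/5
  d10 = d2 - d8/2 = 41/10
  d11 = d1/4 = 11/4
Walk from origin (0, 0):
  seg 1: up by d2 = 16/5 → (0, 16/5)
  seg 2: up by d1 = 11 → (0, 71/5)
  seg 3: right by d2 = 16/5 → (16/5, 71/5)
  seg 4: down by d10 = 41/10 → (16/5, 101/10)
  seg 5: up by d1 = 11 → (16/5, 211/10)
  seg 6: up by d11 = 11/4 → (16/5, 477/20)
  seg 7: down by d4 = 12/5 → (16/5, 429/20)
  seg 8: left by d2 = 16/5 → (0, 429/20)
  seg 9: up by d10 = 41/10 → (0, 511/20)
  seg 10: right by d8 = -9/5 → (-9/5, 511/20)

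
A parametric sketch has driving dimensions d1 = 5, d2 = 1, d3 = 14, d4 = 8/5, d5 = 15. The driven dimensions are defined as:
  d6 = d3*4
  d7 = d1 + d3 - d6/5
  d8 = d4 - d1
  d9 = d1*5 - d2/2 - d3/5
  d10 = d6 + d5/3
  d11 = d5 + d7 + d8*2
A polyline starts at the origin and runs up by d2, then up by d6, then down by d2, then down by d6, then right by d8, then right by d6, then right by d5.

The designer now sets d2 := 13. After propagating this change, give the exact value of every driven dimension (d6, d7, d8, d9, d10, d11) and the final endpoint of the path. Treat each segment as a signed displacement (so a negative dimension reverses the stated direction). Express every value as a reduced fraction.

d6 = 56
d7 = 39/5
d8 = -17/5
d9 = 157/10
d10 = 61
d11 = 16
endpoint = (338/5, 0)

Apply edit: d2 := 13
  d6 = d3*4 = 56
  d7 = d1 + d3 - d6/5 = 39/5
  d8 = d4 - d1 = -17/5
  d9 = d1*5 - d2/2 - d3/5 = 157/10
  d10 = d6 + d5/3 = 61
  d11 = d5 + d7 + d8*2 = 16
Walk from origin (0, 0):
  seg 1: up by d2 = 13 → (0, 13)
  seg 2: up by d6 = 56 → (0, 69)
  seg 3: down by d2 = 13 → (0, 56)
  seg 4: down by d6 = 56 → (0, 0)
  seg 5: right by d8 = -17/5 → (-17/5, 0)
  seg 6: right by d6 = 56 → (263/5, 0)
  seg 7: right by d5 = 15 → (338/5, 0)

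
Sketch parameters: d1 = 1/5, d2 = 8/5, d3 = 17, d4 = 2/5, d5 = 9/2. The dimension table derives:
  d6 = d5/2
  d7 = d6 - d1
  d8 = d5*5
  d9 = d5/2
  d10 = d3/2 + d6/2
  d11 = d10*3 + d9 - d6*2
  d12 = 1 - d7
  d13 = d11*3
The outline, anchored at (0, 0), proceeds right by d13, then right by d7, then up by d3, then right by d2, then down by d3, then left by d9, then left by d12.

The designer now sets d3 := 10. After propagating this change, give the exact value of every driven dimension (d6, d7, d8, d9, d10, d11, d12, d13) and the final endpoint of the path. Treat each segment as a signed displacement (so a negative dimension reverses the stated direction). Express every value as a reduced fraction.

d6 = 9/4
d7 = 41/20
d8 = 45/2
d9 = 9/4
d10 = 49/8
d11 = 129/8
d12 = -21/20
d13 = 387/8
endpoint = (2033/40, 0)

Apply edit: d3 := 10
  d6 = d5/2 = 9/4
  d7 = d6 - d1 = 41/20
  d8 = d5*5 = 45/2
  d9 = d5/2 = 9/4
  d10 = d3/2 + d6/2 = 49/8
  d11 = d10*3 + d9 - d6*2 = 129/8
  d12 = 1 - d7 = -21/20
  d13 = d11*3 = 387/8
Walk from origin (0, 0):
  seg 1: right by d13 = 387/8 → (387/8, 0)
  seg 2: right by d7 = 41/20 → (2017/40, 0)
  seg 3: up by d3 = 10 → (2017/40, 10)
  seg 4: right by d2 = 8/5 → (2081/40, 10)
  seg 5: down by d3 = 10 → (2081/40, 0)
  seg 6: left by d9 = 9/4 → (1991/40, 0)
  seg 7: left by d12 = -21/20 → (2033/40, 0)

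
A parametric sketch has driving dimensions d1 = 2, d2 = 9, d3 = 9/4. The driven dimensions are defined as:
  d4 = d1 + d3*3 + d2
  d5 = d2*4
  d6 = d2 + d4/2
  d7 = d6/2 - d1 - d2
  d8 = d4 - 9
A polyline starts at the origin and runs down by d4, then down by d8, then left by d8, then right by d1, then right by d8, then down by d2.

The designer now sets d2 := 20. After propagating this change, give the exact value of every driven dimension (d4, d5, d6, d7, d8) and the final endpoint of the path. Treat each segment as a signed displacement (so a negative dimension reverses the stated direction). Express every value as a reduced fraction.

d4 = 115/4
d5 = 80
d6 = 275/8
d7 = -77/16
d8 = 79/4
endpoint = (2, -137/2)

Apply edit: d2 := 20
  d4 = d1 + d3*3 + d2 = 115/4
  d5 = d2*4 = 80
  d6 = d2 + d4/2 = 275/8
  d7 = d6/2 - d1 - d2 = -77/16
  d8 = d4 - 9 = 79/4
Walk from origin (0, 0):
  seg 1: down by d4 = 115/4 → (0, -115/4)
  seg 2: down by d8 = 79/4 → (0, -97/2)
  seg 3: left by d8 = 79/4 → (-79/4, -97/2)
  seg 4: right by d1 = 2 → (-71/4, -97/2)
  seg 5: right by d8 = 79/4 → (2, -97/2)
  seg 6: down by d2 = 20 → (2, -137/2)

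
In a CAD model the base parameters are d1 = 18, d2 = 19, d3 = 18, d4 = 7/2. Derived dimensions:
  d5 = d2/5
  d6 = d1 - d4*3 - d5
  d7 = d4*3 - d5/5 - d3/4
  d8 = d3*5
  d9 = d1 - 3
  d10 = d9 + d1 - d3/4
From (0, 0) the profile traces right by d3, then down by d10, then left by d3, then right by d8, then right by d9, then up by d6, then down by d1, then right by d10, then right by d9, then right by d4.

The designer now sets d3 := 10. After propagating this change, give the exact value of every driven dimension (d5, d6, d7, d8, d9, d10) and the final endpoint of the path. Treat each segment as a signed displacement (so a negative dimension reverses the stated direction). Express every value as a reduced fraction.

d5 = 19/5
d6 = 37/10
d7 = 181/25
d8 = 50
d9 = 15
d10 = 61/2
endpoint = (114, -224/5)

Apply edit: d3 := 10
  d5 = d2/5 = 19/5
  d6 = d1 - d4*3 - d5 = 37/10
  d7 = d4*3 - d5/5 - d3/4 = 181/25
  d8 = d3*5 = 50
  d9 = d1 - 3 = 15
  d10 = d9 + d1 - d3/4 = 61/2
Walk from origin (0, 0):
  seg 1: right by d3 = 10 → (10, 0)
  seg 2: down by d10 = 61/2 → (10, -61/2)
  seg 3: left by d3 = 10 → (0, -61/2)
  seg 4: right by d8 = 50 → (50, -61/2)
  seg 5: right by d9 = 15 → (65, -61/2)
  seg 6: up by d6 = 37/10 → (65, -134/5)
  seg 7: down by d1 = 18 → (65, -224/5)
  seg 8: right by d10 = 61/2 → (191/2, -224/5)
  seg 9: right by d9 = 15 → (221/2, -224/5)
  seg 10: right by d4 = 7/2 → (114, -224/5)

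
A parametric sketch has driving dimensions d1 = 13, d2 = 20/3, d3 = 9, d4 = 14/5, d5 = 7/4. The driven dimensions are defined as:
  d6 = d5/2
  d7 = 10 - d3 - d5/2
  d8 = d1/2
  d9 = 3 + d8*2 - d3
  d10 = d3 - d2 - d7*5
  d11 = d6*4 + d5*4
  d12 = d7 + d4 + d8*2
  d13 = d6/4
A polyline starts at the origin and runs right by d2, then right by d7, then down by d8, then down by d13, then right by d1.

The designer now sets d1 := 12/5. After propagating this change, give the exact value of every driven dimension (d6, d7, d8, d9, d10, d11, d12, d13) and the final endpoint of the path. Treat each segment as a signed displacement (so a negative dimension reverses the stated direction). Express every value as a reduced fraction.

Apply edit: d1 := 12/5
  d6 = d5/2 = 7/8
  d7 = 10 - d3 - d5/2 = 1/8
  d8 = d1/2 = 6/5
  d9 = 3 + d8*2 - d3 = -18/5
  d10 = d3 - d2 - d7*5 = 41/24
  d11 = d6*4 + d5*4 = 21/2
  d12 = d7 + d4 + d8*2 = 213/40
  d13 = d6/4 = 7/32
Walk from origin (0, 0):
  seg 1: right by d2 = 20/3 → (20/3, 0)
  seg 2: right by d7 = 1/8 → (163/24, 0)
  seg 3: down by d8 = 6/5 → (163/24, -6/5)
  seg 4: down by d13 = 7/32 → (163/24, -227/160)
  seg 5: right by d1 = 12/5 → (1103/120, -227/160)

d6 = 7/8
d7 = 1/8
d8 = 6/5
d9 = -18/5
d10 = 41/24
d11 = 21/2
d12 = 213/40
d13 = 7/32
endpoint = (1103/120, -227/160)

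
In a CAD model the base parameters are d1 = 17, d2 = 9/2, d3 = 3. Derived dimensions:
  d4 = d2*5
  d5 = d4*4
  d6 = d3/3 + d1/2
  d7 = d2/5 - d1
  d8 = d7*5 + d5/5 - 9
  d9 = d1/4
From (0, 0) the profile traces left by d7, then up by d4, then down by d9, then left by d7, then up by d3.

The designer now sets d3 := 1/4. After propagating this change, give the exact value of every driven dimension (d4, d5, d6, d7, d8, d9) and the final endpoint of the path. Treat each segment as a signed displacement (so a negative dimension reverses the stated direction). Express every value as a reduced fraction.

Apply edit: d3 := 1/4
  d4 = d2*5 = 45/2
  d5 = d4*4 = 90
  d6 = d3/3 + d1/2 = 103/12
  d7 = d2/5 - d1 = -161/10
  d8 = d7*5 + d5/5 - 9 = -143/2
  d9 = d1/4 = 17/4
Walk from origin (0, 0):
  seg 1: left by d7 = -161/10 → (161/10, 0)
  seg 2: up by d4 = 45/2 → (161/10, 45/2)
  seg 3: down by d9 = 17/4 → (161/10, 73/4)
  seg 4: left by d7 = -161/10 → (161/5, 73/4)
  seg 5: up by d3 = 1/4 → (161/5, 37/2)

d4 = 45/2
d5 = 90
d6 = 103/12
d7 = -161/10
d8 = -143/2
d9 = 17/4
endpoint = (161/5, 37/2)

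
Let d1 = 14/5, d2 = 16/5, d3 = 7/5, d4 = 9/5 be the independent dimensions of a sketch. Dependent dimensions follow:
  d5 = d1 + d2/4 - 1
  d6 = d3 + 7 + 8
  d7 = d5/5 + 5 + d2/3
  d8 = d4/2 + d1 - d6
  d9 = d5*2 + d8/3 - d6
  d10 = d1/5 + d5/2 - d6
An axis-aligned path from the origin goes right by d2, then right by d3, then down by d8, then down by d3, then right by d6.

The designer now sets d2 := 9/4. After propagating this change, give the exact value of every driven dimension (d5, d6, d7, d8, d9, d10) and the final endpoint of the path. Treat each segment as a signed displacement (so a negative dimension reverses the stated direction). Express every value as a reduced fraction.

d5 = 189/80
d6 = 82/5
d7 = 2489/400
d8 = -127/10
d9 = -1909/120
d10 = -11727/800
endpoint = (401/20, 113/10)

Apply edit: d2 := 9/4
  d5 = d1 + d2/4 - 1 = 189/80
  d6 = d3 + 7 + 8 = 82/5
  d7 = d5/5 + 5 + d2/3 = 2489/400
  d8 = d4/2 + d1 - d6 = -127/10
  d9 = d5*2 + d8/3 - d6 = -1909/120
  d10 = d1/5 + d5/2 - d6 = -11727/800
Walk from origin (0, 0):
  seg 1: right by d2 = 9/4 → (9/4, 0)
  seg 2: right by d3 = 7/5 → (73/20, 0)
  seg 3: down by d8 = -127/10 → (73/20, 127/10)
  seg 4: down by d3 = 7/5 → (73/20, 113/10)
  seg 5: right by d6 = 82/5 → (401/20, 113/10)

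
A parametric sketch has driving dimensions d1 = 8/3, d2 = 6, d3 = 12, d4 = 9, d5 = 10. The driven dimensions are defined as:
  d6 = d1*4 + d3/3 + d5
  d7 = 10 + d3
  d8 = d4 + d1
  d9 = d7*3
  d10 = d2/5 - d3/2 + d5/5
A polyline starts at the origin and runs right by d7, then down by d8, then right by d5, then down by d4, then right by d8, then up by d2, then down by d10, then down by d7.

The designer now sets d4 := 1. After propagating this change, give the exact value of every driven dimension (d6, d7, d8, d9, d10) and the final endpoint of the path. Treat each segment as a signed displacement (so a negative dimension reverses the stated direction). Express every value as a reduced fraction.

Apply edit: d4 := 1
  d6 = d1*4 + d3/3 + d5 = 74/3
  d7 = 10 + d3 = 22
  d8 = d4 + d1 = 11/3
  d9 = d7*3 = 66
  d10 = d2/5 - d3/2 + d5/5 = -14/5
Walk from origin (0, 0):
  seg 1: right by d7 = 22 → (22, 0)
  seg 2: down by d8 = 11/3 → (22, -11/3)
  seg 3: right by d5 = 10 → (32, -11/3)
  seg 4: down by d4 = 1 → (32, -14/3)
  seg 5: right by d8 = 11/3 → (107/3, -14/3)
  seg 6: up by d2 = 6 → (107/3, 4/3)
  seg 7: down by d10 = -14/5 → (107/3, 62/15)
  seg 8: down by d7 = 22 → (107/3, -268/15)

d6 = 74/3
d7 = 22
d8 = 11/3
d9 = 66
d10 = -14/5
endpoint = (107/3, -268/15)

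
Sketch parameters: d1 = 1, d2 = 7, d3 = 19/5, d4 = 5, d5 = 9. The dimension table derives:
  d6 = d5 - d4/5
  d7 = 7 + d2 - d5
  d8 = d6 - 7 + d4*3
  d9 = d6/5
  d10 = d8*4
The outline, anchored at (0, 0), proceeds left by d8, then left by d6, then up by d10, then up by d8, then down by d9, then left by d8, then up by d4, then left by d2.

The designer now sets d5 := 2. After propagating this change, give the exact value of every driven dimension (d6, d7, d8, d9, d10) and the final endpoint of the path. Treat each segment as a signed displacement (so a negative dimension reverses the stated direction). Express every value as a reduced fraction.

d6 = 1
d7 = 12
d8 = 9
d9 = 1/5
d10 = 36
endpoint = (-26, 249/5)

Apply edit: d5 := 2
  d6 = d5 - d4/5 = 1
  d7 = 7 + d2 - d5 = 12
  d8 = d6 - 7 + d4*3 = 9
  d9 = d6/5 = 1/5
  d10 = d8*4 = 36
Walk from origin (0, 0):
  seg 1: left by d8 = 9 → (-9, 0)
  seg 2: left by d6 = 1 → (-10, 0)
  seg 3: up by d10 = 36 → (-10, 36)
  seg 4: up by d8 = 9 → (-10, 45)
  seg 5: down by d9 = 1/5 → (-10, 224/5)
  seg 6: left by d8 = 9 → (-19, 224/5)
  seg 7: up by d4 = 5 → (-19, 249/5)
  seg 8: left by d2 = 7 → (-26, 249/5)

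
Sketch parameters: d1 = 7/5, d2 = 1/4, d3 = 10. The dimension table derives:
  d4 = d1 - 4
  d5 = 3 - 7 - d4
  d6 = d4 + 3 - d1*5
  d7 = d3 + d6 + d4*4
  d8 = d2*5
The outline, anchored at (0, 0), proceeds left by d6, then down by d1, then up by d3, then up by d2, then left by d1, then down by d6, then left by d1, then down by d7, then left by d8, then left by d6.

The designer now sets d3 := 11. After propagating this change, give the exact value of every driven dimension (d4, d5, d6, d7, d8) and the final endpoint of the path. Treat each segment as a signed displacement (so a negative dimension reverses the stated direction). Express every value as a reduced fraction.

d4 = -13/5
d5 = -7/5
d6 = -33/5
d7 = -6
d8 = 5/4
endpoint = (183/20, 449/20)

Apply edit: d3 := 11
  d4 = d1 - 4 = -13/5
  d5 = 3 - 7 - d4 = -7/5
  d6 = d4 + 3 - d1*5 = -33/5
  d7 = d3 + d6 + d4*4 = -6
  d8 = d2*5 = 5/4
Walk from origin (0, 0):
  seg 1: left by d6 = -33/5 → (33/5, 0)
  seg 2: down by d1 = 7/5 → (33/5, -7/5)
  seg 3: up by d3 = 11 → (33/5, 48/5)
  seg 4: up by d2 = 1/4 → (33/5, 197/20)
  seg 5: left by d1 = 7/5 → (26/5, 197/20)
  seg 6: down by d6 = -33/5 → (26/5, 329/20)
  seg 7: left by d1 = 7/5 → (19/5, 329/20)
  seg 8: down by d7 = -6 → (19/5, 449/20)
  seg 9: left by d8 = 5/4 → (51/20, 449/20)
  seg 10: left by d6 = -33/5 → (183/20, 449/20)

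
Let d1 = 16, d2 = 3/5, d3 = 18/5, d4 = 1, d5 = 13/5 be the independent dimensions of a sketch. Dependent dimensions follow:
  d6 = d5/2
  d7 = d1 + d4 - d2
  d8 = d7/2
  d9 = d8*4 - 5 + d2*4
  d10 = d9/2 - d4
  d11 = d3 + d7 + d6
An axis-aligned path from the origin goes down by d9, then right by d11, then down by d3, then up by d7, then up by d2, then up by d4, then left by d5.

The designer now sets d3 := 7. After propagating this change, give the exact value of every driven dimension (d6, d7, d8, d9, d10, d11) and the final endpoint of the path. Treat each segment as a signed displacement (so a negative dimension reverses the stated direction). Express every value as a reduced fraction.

Apply edit: d3 := 7
  d6 = d5/2 = 13/10
  d7 = d1 + d4 - d2 = 82/5
  d8 = d7/2 = 41/5
  d9 = d8*4 - 5 + d2*4 = 151/5
  d10 = d9/2 - d4 = 141/10
  d11 = d3 + d7 + d6 = 247/10
Walk from origin (0, 0):
  seg 1: down by d9 = 151/5 → (0, -151/5)
  seg 2: right by d11 = 247/10 → (247/10, -151/5)
  seg 3: down by d3 = 7 → (247/10, -186/5)
  seg 4: up by d7 = 82/5 → (247/10, -104/5)
  seg 5: up by d2 = 3/5 → (247/10, -101/5)
  seg 6: up by d4 = 1 → (247/10, -96/5)
  seg 7: left by d5 = 13/5 → (221/10, -96/5)

d6 = 13/10
d7 = 82/5
d8 = 41/5
d9 = 151/5
d10 = 141/10
d11 = 247/10
endpoint = (221/10, -96/5)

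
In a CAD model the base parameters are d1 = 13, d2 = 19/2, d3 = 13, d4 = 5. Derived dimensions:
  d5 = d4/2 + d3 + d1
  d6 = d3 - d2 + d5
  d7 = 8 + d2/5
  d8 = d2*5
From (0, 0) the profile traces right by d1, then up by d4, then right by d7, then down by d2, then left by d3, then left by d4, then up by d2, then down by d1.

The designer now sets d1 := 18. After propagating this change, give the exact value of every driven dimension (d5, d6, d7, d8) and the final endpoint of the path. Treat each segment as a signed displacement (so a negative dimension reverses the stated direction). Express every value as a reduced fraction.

d5 = 67/2
d6 = 37
d7 = 99/10
d8 = 95/2
endpoint = (99/10, -13)

Apply edit: d1 := 18
  d5 = d4/2 + d3 + d1 = 67/2
  d6 = d3 - d2 + d5 = 37
  d7 = 8 + d2/5 = 99/10
  d8 = d2*5 = 95/2
Walk from origin (0, 0):
  seg 1: right by d1 = 18 → (18, 0)
  seg 2: up by d4 = 5 → (18, 5)
  seg 3: right by d7 = 99/10 → (279/10, 5)
  seg 4: down by d2 = 19/2 → (279/10, -9/2)
  seg 5: left by d3 = 13 → (149/10, -9/2)
  seg 6: left by d4 = 5 → (99/10, -9/2)
  seg 7: up by d2 = 19/2 → (99/10, 5)
  seg 8: down by d1 = 18 → (99/10, -13)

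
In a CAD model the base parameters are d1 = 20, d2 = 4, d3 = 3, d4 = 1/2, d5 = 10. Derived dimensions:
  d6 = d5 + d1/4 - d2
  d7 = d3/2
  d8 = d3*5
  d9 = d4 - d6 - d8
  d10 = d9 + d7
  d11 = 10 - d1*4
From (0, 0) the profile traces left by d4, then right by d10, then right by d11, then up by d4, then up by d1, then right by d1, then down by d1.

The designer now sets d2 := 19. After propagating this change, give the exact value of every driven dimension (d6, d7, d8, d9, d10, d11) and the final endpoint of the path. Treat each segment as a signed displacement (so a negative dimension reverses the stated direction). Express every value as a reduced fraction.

Apply edit: d2 := 19
  d6 = d5 + d1/4 - d2 = -4
  d7 = d3/2 = 3/2
  d8 = d3*5 = 15
  d9 = d4 - d6 - d8 = -21/2
  d10 = d9 + d7 = -9
  d11 = 10 - d1*4 = -70
Walk from origin (0, 0):
  seg 1: left by d4 = 1/2 → (-1/2, 0)
  seg 2: right by d10 = -9 → (-19/2, 0)
  seg 3: right by d11 = -70 → (-159/2, 0)
  seg 4: up by d4 = 1/2 → (-159/2, 1/2)
  seg 5: up by d1 = 20 → (-159/2, 41/2)
  seg 6: right by d1 = 20 → (-119/2, 41/2)
  seg 7: down by d1 = 20 → (-119/2, 1/2)

d6 = -4
d7 = 3/2
d8 = 15
d9 = -21/2
d10 = -9
d11 = -70
endpoint = (-119/2, 1/2)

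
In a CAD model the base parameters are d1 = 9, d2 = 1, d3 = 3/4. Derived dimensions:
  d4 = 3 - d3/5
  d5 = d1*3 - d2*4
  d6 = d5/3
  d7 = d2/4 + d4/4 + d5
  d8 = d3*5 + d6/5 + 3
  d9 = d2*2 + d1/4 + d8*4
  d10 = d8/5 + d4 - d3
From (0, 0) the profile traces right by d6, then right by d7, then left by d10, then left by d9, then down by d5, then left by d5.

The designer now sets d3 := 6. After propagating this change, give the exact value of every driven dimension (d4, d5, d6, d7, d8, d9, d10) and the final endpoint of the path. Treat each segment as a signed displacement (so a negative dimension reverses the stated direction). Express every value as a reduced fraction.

d4 = 9/5
d5 = 23
d6 = 23/3
d7 = 237/10
d8 = 518/15
d9 = 8543/60
d10 = 203/75
endpoint = (-41017/300, -23)

Apply edit: d3 := 6
  d4 = 3 - d3/5 = 9/5
  d5 = d1*3 - d2*4 = 23
  d6 = d5/3 = 23/3
  d7 = d2/4 + d4/4 + d5 = 237/10
  d8 = d3*5 + d6/5 + 3 = 518/15
  d9 = d2*2 + d1/4 + d8*4 = 8543/60
  d10 = d8/5 + d4 - d3 = 203/75
Walk from origin (0, 0):
  seg 1: right by d6 = 23/3 → (23/3, 0)
  seg 2: right by d7 = 237/10 → (941/30, 0)
  seg 3: left by d10 = 203/75 → (1433/50, 0)
  seg 4: left by d9 = 8543/60 → (-34117/300, 0)
  seg 5: down by d5 = 23 → (-34117/300, -23)
  seg 6: left by d5 = 23 → (-41017/300, -23)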